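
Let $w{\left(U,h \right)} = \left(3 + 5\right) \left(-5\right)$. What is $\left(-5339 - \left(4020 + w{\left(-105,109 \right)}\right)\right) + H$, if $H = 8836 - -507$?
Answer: $24$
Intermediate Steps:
$w{\left(U,h \right)} = -40$ ($w{\left(U,h \right)} = 8 \left(-5\right) = -40$)
$H = 9343$ ($H = 8836 + 507 = 9343$)
$\left(-5339 - \left(4020 + w{\left(-105,109 \right)}\right)\right) + H = \left(-5339 - 3980\right) + 9343 = -9319 + 9343 = 24$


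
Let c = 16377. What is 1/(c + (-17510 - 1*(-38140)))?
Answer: 1/37007 ≈ 2.7022e-5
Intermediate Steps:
1/(c + (-17510 - 1*(-38140))) = 1/(16377 + (-17510 - 1*(-38140))) = 1/(16377 + (-17510 + 38140)) = 1/(16377 + 20630) = 1/37007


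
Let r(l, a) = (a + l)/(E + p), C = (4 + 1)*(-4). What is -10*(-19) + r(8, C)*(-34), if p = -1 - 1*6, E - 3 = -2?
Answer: 122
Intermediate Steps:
E = 1 (E = 3 - 2 = 1)
p = -7 (p = -1 - 6 = -7)
C = -20 (C = 5*(-4) = -20)
r(l, a) = -a/6 - l/6 (r(l, a) = (a + l)/(1 - 7) = (a + l)/(-6) = (a + l)*(-1/6) = -a/6 - l/6)
-10*(-19) + r(8, C)*(-34) = -10*(-19) + (-1/6*(-20) - 1/6*8)*(-34) = 190 + (10/3 - 4/3)*(-34) = 190 + 2*(-34) = 190 - 68 = 122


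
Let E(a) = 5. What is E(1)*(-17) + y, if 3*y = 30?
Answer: -75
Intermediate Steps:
y = 10 (y = (⅓)*30 = 10)
E(1)*(-17) + y = 5*(-17) + 10 = -85 + 10 = -75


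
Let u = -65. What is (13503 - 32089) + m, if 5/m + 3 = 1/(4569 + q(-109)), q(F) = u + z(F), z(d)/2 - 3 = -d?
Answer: -263628878/14183 ≈ -18588.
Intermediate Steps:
z(d) = 6 - 2*d (z(d) = 6 + 2*(-d) = 6 - 2*d)
q(F) = -59 - 2*F (q(F) = -65 + (6 - 2*F) = -59 - 2*F)
m = -23640/14183 (m = 5/(-3 + 1/(4569 + (-59 - 2*(-109)))) = 5/(-3 + 1/(4569 + (-59 + 218))) = 5/(-3 + 1/(4569 + 159)) = 5/(-3 + 1/4728) = 5/(-14183/4728) = 5*(-4728/14183) = -23640/14183 ≈ -1.6668)
(13503 - 32089) + m = (13503 - 32089) - 23640/14183 = -18586 - 23640/14183 = -263628878/14183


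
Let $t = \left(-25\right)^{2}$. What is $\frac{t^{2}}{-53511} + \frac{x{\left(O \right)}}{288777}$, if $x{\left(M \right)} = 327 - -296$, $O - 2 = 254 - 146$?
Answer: $- \frac{12530019808}{1716971783} \approx -7.2977$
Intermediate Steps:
$O = 110$ ($O = 2 + \left(254 - 146\right) = 2 + 108 = 110$)
$x{\left(M \right)} = 623$ ($x{\left(M \right)} = 327 + 296 = 623$)
$t = 625$
$\frac{t^{2}}{-53511} + \frac{x{\left(O \right)}}{288777} = \frac{625^{2}}{-53511} + \frac{623}{288777} = 390625 \left(- \frac{1}{53511}\right) + 623 \cdot \frac{1}{288777} = - \frac{390625}{53511} + \frac{623}{288777} = - \frac{12530019808}{1716971783}$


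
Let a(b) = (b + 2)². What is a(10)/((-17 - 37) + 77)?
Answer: 144/23 ≈ 6.2609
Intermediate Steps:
a(b) = (2 + b)²
a(10)/((-17 - 37) + 77) = (2 + 10)²/((-17 - 37) + 77) = 12²/(-54 + 77) = 144/23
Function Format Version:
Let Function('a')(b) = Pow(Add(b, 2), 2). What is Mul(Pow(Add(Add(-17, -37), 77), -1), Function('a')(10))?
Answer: Rational(144, 23) ≈ 6.2609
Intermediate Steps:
Function('a')(b) = Pow(Add(2, b), 2)
Mul(Pow(Add(Add(-17, -37), 77), -1), Function('a')(10)) = Mul(Pow(Add(Add(-17, -37), 77), -1), Pow(Add(2, 10), 2)) = Mul(Pow(Add(-54, 77), -1), Pow(12, 2)) = Mul(Pow(23, -1), 144) = Mul(Rational(1, 23), 144) = Rational(144, 23)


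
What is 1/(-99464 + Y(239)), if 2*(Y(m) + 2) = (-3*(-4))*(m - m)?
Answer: -1/99466 ≈ -1.0054e-5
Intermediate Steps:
Y(m) = -2 (Y(m) = -2 + ((-3*(-4))*(m - m))/2 = -2 + (12*0)/2 = -2 + (1/2)*0 = -2 + 0 = -2)
1/(-99464 + Y(239)) = 1/(-99464 - 2) = 1/(-99466) = -1/99466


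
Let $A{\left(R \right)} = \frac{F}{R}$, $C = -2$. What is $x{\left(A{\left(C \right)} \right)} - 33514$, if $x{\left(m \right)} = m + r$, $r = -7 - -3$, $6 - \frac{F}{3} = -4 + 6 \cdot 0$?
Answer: $-33533$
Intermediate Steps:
$F = 30$ ($F = 18 - 3 \left(-4 + 6 \cdot 0\right) = 18 - 3 \left(-4 + 0\right) = 18 - -12 = 18 + 12 = 30$)
$r = -4$ ($r = -7 + 3 = -4$)
$A{\left(R \right)} = \frac{30}{R}$
$x{\left(m \right)} = -4 + m$ ($x{\left(m \right)} = m - 4 = -4 + m$)
$x{\left(A{\left(C \right)} \right)} - 33514 = \left(-4 + \frac{30}{-2}\right) - 33514 = \left(-4 + 30 \left(- \frac{1}{2}\right)\right) - 33514 = \left(-4 - 15\right) - 33514 = -19 - 33514 = -33533$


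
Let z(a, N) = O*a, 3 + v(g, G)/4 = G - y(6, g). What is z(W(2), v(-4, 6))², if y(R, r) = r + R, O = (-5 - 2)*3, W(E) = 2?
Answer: 1764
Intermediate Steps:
O = -21 (O = -7*3 = -21)
y(R, r) = R + r
v(g, G) = -36 - 4*g + 4*G (v(g, G) = -12 + 4*(G - (6 + g)) = -12 + 4*(G + (-6 - g)) = -12 + 4*(-6 + G - g) = -12 + (-24 - 4*g + 4*G) = -36 - 4*g + 4*G)
z(a, N) = -21*a
z(W(2), v(-4, 6))² = (-21*2)² = (-42)² = 1764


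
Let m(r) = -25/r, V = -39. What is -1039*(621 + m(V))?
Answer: -25189516/39 ≈ -6.4589e+5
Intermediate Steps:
-1039*(621 + m(V)) = -1039*(621 - 25/(-39)) = -1039*(621 - 25*(-1/39)) = -1039*(621 + 25/39) = -1039*24244/39 = -25189516/39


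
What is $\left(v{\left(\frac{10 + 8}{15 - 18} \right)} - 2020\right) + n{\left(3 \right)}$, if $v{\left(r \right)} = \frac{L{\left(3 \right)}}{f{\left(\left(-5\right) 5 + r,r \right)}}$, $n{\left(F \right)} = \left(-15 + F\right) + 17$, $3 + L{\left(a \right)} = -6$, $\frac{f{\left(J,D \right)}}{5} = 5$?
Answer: $- \frac{50384}{25} \approx -2015.4$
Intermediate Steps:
$f{\left(J,D \right)} = 25$ ($f{\left(J,D \right)} = 5 \cdot 5 = 25$)
$L{\left(a \right)} = -9$ ($L{\left(a \right)} = -3 - 6 = -9$)
$n{\left(F \right)} = 2 + F$
$v{\left(r \right)} = - \frac{9}{25}$
$\left(v{\left(\frac{10 + 8}{15 - 18} \right)} - 2020\right) + n{\left(3 \right)} = \left(- \frac{9}{25} - 2020\right) + \left(2 + 3\right) = - \frac{50509}{25} + 5 = - \frac{50384}{25}$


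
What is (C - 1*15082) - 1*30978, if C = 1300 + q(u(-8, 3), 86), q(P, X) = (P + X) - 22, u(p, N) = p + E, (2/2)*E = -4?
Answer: -44708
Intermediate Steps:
E = -4
u(p, N) = -4 + p (u(p, N) = p - 4 = -4 + p)
q(P, X) = -22 + P + X
C = 1352 (C = 1300 + (-22 + (-4 - 8) + 86) = 1300 + (-22 - 12 + 86) = 1300 + 52 = 1352)
(C - 1*15082) - 1*30978 = (1352 - 1*15082) - 1*30978 = (1352 - 15082) - 30978 = -13730 - 30978 = -44708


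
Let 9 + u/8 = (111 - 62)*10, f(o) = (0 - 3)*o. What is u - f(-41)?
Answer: 3725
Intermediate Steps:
f(o) = -3*o
u = 3848 (u = -72 + 8*((111 - 62)*10) = -72 + 8*(49*10) = -72 + 8*490 = -72 + 3920 = 3848)
u - f(-41) = 3848 - (-3)*(-41) = 3848 - 1*123 = 3848 - 123 = 3725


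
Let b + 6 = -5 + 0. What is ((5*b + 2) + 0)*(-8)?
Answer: 424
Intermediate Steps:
b = -11 (b = -6 + (-5 + 0) = -6 - 5 = -11)
((5*b + 2) + 0)*(-8) = ((5*(-11) + 2) + 0)*(-8) = ((-55 + 2) + 0)*(-8) = (-53 + 0)*(-8) = -53*(-8) = 424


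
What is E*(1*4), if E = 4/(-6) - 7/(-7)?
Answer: 4/3 ≈ 1.3333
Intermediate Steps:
E = ⅓ (E = 4*(-⅙) - 7*(-⅐) = -⅔ + 1 = ⅓ ≈ 0.33333)
E*(1*4) = (1*4)/3 = (⅓)*4 = 4/3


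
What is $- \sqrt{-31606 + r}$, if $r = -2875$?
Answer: $- 29 i \sqrt{41} \approx - 185.69 i$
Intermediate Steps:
$- \sqrt{-31606 + r} = - \sqrt{-31606 - 2875} = - \sqrt{-34481} = - 29 i \sqrt{41}$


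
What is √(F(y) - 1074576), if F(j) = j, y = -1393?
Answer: I*√1075969 ≈ 1037.3*I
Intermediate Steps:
√(F(y) - 1074576) = √(-1393 - 1074576) = √(-1075969) = I*√1075969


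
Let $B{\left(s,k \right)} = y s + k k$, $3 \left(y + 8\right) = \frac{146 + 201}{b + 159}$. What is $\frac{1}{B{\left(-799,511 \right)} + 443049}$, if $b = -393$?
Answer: $\frac{702}{499091777} \approx 1.4066 \cdot 10^{-6}$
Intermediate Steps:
$y = - \frac{5963}{702}$ ($y = -8 + \frac{\left(146 + 201\right) \frac{1}{-393 + 159}}{3} = -8 + \frac{347 \frac{1}{-234}}{3} = -8 + \frac{347 \left(- \frac{1}{234}\right)}{3} = -8 + \frac{1}{3} \left(- \frac{347}{234}\right) = -8 - \frac{347}{702} = - \frac{5963}{702} \approx -8.4943$)
$B{\left(s,k \right)} = k^{2} - \frac{5963 s}{702}$ ($B{\left(s,k \right)} = - \frac{5963 s}{702} + k k = - \frac{5963 s}{702} + k^{2} = k^{2} - \frac{5963 s}{702}$)
$\frac{1}{B{\left(-799,511 \right)} + 443049} = \frac{1}{\left(511^{2} - - \frac{4764437}{702}\right) + 443049} = \frac{1}{\left(261121 + \frac{4764437}{702}\right) + 443049} = \frac{1}{\frac{188071379}{702} + 443049} = \frac{1}{\frac{499091777}{702}} = \frac{702}{499091777}$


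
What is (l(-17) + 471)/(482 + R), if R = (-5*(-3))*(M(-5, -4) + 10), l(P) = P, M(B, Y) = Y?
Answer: 227/286 ≈ 0.79371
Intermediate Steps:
R = 90 (R = (-5*(-3))*(-4 + 10) = 15*6 = 90)
(l(-17) + 471)/(482 + R) = (-17 + 471)/(482 + 90) = 454/572 = 454*(1/572) = 227/286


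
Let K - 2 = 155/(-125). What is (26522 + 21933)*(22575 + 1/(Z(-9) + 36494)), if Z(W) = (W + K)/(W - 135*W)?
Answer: 601790135634138000/550146947 ≈ 1.0939e+9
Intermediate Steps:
K = 19/25 (K = 2 + 155/(-125) = 2 + 155*(-1/125) = 2 - 31/25 = 19/25 ≈ 0.76000)
Z(W) = -(19/25 + W)/(134*W) (Z(W) = (W + 19/25)/(W - 135*W) = (19/25 + W)/((-134*W)) = (19/25 + W)*(-1/(134*W)) = -(19/25 + W)/(134*W))
(26522 + 21933)*(22575 + 1/(Z(-9) + 36494)) = (26522 + 21933)*(22575 + 1/((1/3350)*(-19 - 25*(-9))/(-9) + 36494)) = 48455*(22575 + 1/((1/3350)*(-1/9)*(-19 + 225) + 36494)) = 48455*(22575 + 1/((1/3350)*(-1/9)*206 + 36494)) = 48455*(22575 + 1/(-103/15075 + 36494)) = 48455*(22575 + 1/(550146947/15075)) = 48455*(22575 + 15075/550146947) = 48455*(12419567343600/550146947) = 601790135634138000/550146947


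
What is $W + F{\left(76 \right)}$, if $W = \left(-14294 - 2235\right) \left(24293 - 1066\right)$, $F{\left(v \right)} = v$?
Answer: $-383919007$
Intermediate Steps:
$W = -383919083$ ($W = \left(-14294 - 2235\right) 23227 = \left(-16529\right) 23227 = -383919083$)
$W + F{\left(76 \right)} = -383919083 + 76 = -383919007$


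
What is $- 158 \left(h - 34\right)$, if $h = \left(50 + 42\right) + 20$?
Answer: $-12324$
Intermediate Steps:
$h = 112$ ($h = 92 + 20 = 112$)
$- 158 \left(h - 34\right) = - 158 \left(112 - 34\right) = \left(-158\right) 78 = -12324$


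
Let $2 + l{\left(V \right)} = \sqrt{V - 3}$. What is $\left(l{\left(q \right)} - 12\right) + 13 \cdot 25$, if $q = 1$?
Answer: $311 + i \sqrt{2} \approx 311.0 + 1.4142 i$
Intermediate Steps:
$l{\left(V \right)} = -2 + \sqrt{-3 + V}$ ($l{\left(V \right)} = -2 + \sqrt{V - 3} = -2 + \sqrt{-3 + V}$)
$\left(l{\left(q \right)} - 12\right) + 13 \cdot 25 = \left(\left(-2 + \sqrt{-3 + 1}\right) - 12\right) + 13 \cdot 25 = \left(\left(-2 + \sqrt{-2}\right) - 12\right) + 325 = \left(\left(-2 + i \sqrt{2}\right) - 12\right) + 325 = \left(-14 + i \sqrt{2}\right) + 325 = 311 + i \sqrt{2}$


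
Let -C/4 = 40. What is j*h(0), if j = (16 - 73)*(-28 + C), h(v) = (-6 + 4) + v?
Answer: -21432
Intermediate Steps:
C = -160 (C = -4*40 = -160)
h(v) = -2 + v
j = 10716 (j = (16 - 73)*(-28 - 160) = -57*(-188) = 10716)
j*h(0) = 10716*(-2 + 0) = 10716*(-2) = -21432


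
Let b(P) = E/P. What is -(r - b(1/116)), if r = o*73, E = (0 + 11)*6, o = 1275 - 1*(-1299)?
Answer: -180246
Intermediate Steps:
o = 2574 (o = 1275 + 1299 = 2574)
E = 66 (E = 11*6 = 66)
b(P) = 66/P
r = 187902 (r = 2574*73 = 187902)
-(r - b(1/116)) = -(187902 - 66/(1/116)) = -(187902 - 66/1/116) = -(187902 - 66*116) = -(187902 - 1*7656) = -(187902 - 7656) = -1*180246 = -180246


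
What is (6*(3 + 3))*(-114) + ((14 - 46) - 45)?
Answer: -4181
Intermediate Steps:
(6*(3 + 3))*(-114) + ((14 - 46) - 45) = (6*6)*(-114) + (-32 - 45) = 36*(-114) - 77 = -4104 - 77 = -4181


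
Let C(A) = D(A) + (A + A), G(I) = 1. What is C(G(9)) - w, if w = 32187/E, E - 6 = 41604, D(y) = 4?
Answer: 72491/13870 ≈ 5.2265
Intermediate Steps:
E = 41610 (E = 6 + 41604 = 41610)
C(A) = 4 + 2*A (C(A) = 4 + (A + A) = 4 + 2*A)
w = 10729/13870 (w = 32187/41610 = 32187*(1/41610) = 10729/13870 ≈ 0.77354)
C(G(9)) - w = (4 + 2*1) - 1*10729/13870 = (4 + 2) - 10729/13870 = 6 - 10729/13870 = 72491/13870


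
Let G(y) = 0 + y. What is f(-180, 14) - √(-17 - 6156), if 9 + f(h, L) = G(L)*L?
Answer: 187 - I*√6173 ≈ 187.0 - 78.568*I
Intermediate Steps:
G(y) = y
f(h, L) = -9 + L² (f(h, L) = -9 + L*L = -9 + L²)
f(-180, 14) - √(-17 - 6156) = (-9 + 14²) - √(-17 - 6156) = (-9 + 196) - √(-6173) = 187 - I*√6173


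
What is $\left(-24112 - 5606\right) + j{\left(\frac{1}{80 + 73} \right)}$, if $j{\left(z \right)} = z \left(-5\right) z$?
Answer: $- \frac{695668667}{23409} \approx -29718.0$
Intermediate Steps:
$j{\left(z \right)} = - 5 z^{2}$ ($j{\left(z \right)} = - 5 z z = - 5 z^{2}$)
$\left(-24112 - 5606\right) + j{\left(\frac{1}{80 + 73} \right)} = \left(-24112 - 5606\right) - 5 \left(\frac{1}{80 + 73}\right)^{2} = -29718 - 5 \left(\frac{1}{153}\right)^{2} = -29718 - \frac{5}{23409} = - \frac{695668667}{23409}$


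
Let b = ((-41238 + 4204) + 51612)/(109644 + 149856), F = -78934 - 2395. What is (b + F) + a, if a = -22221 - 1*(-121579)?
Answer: 2339270039/129750 ≈ 18029.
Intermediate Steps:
a = 99358 (a = -22221 + 121579 = 99358)
F = -81329
b = 7289/129750 (b = (-37034 + 51612)/259500 = 14578*(1/259500) = 7289/129750 ≈ 0.056177)
(b + F) + a = (7289/129750 - 81329) + 99358 = -10552430461/129750 + 99358 = 2339270039/129750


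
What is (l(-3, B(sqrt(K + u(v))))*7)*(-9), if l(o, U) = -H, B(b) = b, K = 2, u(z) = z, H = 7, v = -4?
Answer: 441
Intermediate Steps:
l(o, U) = -7 (l(o, U) = -1*7 = -7)
(l(-3, B(sqrt(K + u(v))))*7)*(-9) = -7*7*(-9) = -49*(-9) = 441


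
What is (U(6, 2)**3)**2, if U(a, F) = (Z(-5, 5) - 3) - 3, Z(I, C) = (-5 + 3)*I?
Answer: 4096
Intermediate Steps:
Z(I, C) = -2*I
U(a, F) = 4 (U(a, F) = (-2*(-5) - 3) - 3 = (10 - 3) - 3 = 7 - 3 = 4)
(U(6, 2)**3)**2 = (4**3)**2 = 64**2 = 4096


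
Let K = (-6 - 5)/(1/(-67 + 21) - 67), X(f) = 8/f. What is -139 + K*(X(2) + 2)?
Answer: -425501/3083 ≈ -138.02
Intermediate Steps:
K = 506/3083 (K = -11/(1/(-46) - 67) = -11/(-1/46 - 67) = -11/(-3083/46) = -11*(-46/3083) = 506/3083 ≈ 0.16413)
-139 + K*(X(2) + 2) = -139 + 506*(8/2 + 2)/3083 = -139 + 506*(8*(½) + 2)/3083 = -139 + 506*(4 + 2)/3083 = -139 + (506/3083)*6 = -139 + 3036/3083 = -425501/3083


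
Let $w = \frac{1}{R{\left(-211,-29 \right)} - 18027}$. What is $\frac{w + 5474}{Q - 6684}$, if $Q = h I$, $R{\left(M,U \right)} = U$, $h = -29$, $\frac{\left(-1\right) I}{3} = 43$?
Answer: $- \frac{32946181}{17712936} \approx -1.86$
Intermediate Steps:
$I = -129$ ($I = \left(-3\right) 43 = -129$)
$Q = 3741$ ($Q = \left(-29\right) \left(-129\right) = 3741$)
$w = - \frac{1}{18056}$ ($w = \frac{1}{-29 - 18027} = \frac{1}{-18056} = - \frac{1}{18056} \approx -5.5383 \cdot 10^{-5}$)
$\frac{w + 5474}{Q - 6684} = \frac{- \frac{1}{18056} + 5474}{3741 - 6684} = \frac{98838543}{18056 \left(-2943\right)} = \frac{98838543}{18056} \left(- \frac{1}{2943}\right) = - \frac{32946181}{17712936}$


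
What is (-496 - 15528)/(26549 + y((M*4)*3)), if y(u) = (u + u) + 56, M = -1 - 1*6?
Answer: -16024/26437 ≈ -0.60612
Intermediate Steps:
M = -7 (M = -1 - 6 = -7)
y(u) = 56 + 2*u (y(u) = 2*u + 56 = 56 + 2*u)
(-496 - 15528)/(26549 + y((M*4)*3)) = (-496 - 15528)/(26549 + (56 + 2*(-7*4*3))) = -16024/(26549 + (56 + 2*(-28*3))) = -16024/(26549 + (56 + 2*(-84))) = -16024/(26549 + (56 - 168)) = -16024/(26549 - 112) = -16024/26437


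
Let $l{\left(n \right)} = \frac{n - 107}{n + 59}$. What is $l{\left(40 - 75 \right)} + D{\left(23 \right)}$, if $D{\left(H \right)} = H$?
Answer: $\frac{205}{12} \approx 17.083$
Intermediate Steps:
$l{\left(n \right)} = \frac{-107 + n}{59 + n}$
$l{\left(40 - 75 \right)} + D{\left(23 \right)} = \frac{-107 + \left(40 - 75\right)}{59 + \left(40 - 75\right)} + 23 = \frac{-107 - 35}{59 - 35} + 23 = \frac{1}{24} \left(-142\right) + 23 = - \frac{71}{12} + 23 = \frac{205}{12}$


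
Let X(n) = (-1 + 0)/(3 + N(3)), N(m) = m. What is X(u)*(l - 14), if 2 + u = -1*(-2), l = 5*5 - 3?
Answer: -4/3 ≈ -1.3333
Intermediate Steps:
l = 22 (l = 25 - 3 = 22)
u = 0 (u = -2 - 1*(-2) = -2 + 2 = 0)
X(n) = -⅙ (X(n) = (-1 + 0)/(3 + 3) = -1/6 = -1*⅙ = -⅙)
X(u)*(l - 14) = -(22 - 14)/6 = -⅙*8 = -4/3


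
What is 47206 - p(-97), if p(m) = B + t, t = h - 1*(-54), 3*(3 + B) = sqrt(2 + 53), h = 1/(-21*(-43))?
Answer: 42580964/903 - sqrt(55)/3 ≈ 47153.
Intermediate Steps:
h = 1/903 (h = -1/21*(-1/43) = 1/903 ≈ 0.0011074)
B = -3 + sqrt(55)/3 (B = -3 + sqrt(2 + 53)/3 = -3 + sqrt(55)/3 ≈ -0.52793)
t = 48763/903 (t = 1/903 - 1*(-54) = 1/903 + 54 = 48763/903 ≈ 54.001)
p(m) = 46054/903 + sqrt(55)/3 (p(m) = (-3 + sqrt(55)/3) + 48763/903 = 46054/903 + sqrt(55)/3)
47206 - p(-97) = 47206 - (46054/903 + sqrt(55)/3) = 47206 + (-46054/903 - sqrt(55)/3) = 42580964/903 - sqrt(55)/3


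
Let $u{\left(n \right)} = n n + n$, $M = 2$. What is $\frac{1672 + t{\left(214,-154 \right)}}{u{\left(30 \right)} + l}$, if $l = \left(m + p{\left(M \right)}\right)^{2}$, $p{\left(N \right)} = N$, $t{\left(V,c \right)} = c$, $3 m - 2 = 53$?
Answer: $\frac{13662}{12091} \approx 1.1299$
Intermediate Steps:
$m = \frac{55}{3}$ ($m = \frac{2}{3} + \frac{1}{3} \cdot 53 = \frac{2}{3} + \frac{53}{3} = \frac{55}{3} \approx 18.333$)
$u{\left(n \right)} = n + n^{2}$ ($u{\left(n \right)} = n^{2} + n = n + n^{2}$)
$l = \frac{3721}{9}$ ($l = \left(\frac{55}{3} + 2\right)^{2} = \left(\frac{61}{3}\right)^{2} = \frac{3721}{9} \approx 413.44$)
$\frac{1672 + t{\left(214,-154 \right)}}{u{\left(30 \right)} + l} = \frac{1672 - 154}{30 \left(1 + 30\right) + \frac{3721}{9}} = \frac{1518}{30 \cdot 31 + \frac{3721}{9}} = \frac{1518}{930 + \frac{3721}{9}} = \frac{1518}{\frac{12091}{9}} = 1518 \cdot \frac{9}{12091} = \frac{13662}{12091}$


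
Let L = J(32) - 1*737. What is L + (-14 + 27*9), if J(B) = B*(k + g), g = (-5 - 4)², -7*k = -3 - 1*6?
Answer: 14876/7 ≈ 2125.1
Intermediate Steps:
k = 9/7 (k = -(-3 - 1*6)/7 = -(-3 - 6)/7 = -⅐*(-9) = 9/7 ≈ 1.2857)
g = 81 (g = (-9)² = 81)
J(B) = 576*B/7 (J(B) = B*(9/7 + 81) = B*(576/7) = 576*B/7)
L = 13273/7 (L = (576/7)*32 - 1*737 = 18432/7 - 737 = 13273/7 ≈ 1896.1)
L + (-14 + 27*9) = 13273/7 + (-14 + 27*9) = 13273/7 + (-14 + 243) = 13273/7 + 229 = 14876/7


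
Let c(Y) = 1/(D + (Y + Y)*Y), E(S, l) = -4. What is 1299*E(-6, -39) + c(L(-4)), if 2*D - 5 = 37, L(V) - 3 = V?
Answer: -119507/23 ≈ -5196.0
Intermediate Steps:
L(V) = 3 + V
D = 21 (D = 5/2 + (1/2)*37 = 5/2 + 37/2 = 21)
c(Y) = 1/(21 + 2*Y**2) (c(Y) = 1/(21 + (Y + Y)*Y) = 1/(21 + (2*Y)*Y) = 1/(21 + 2*Y**2))
1299*E(-6, -39) + c(L(-4)) = 1299*(-4) + 1/(21 + 2*(3 - 4)**2) = -5196 + 1/(21 + 2*(-1)**2) = -5196 + 1/(21 + 2*1) = -5196 + 1/(21 + 2) = -5196 + 1/23 = -119507/23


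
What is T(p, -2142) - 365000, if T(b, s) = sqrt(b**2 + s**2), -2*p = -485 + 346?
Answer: -365000 + sqrt(18371977)/2 ≈ -3.6286e+5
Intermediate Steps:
p = 139/2 (p = -(-485 + 346)/2 = -1/2*(-139) = 139/2 ≈ 69.500)
T(p, -2142) - 365000 = sqrt((139/2)**2 + (-2142)**2) - 365000 = sqrt(19321/4 + 4588164) - 365000 = sqrt(18371977/4) - 365000 = sqrt(18371977)/2 - 365000 = -365000 + sqrt(18371977)/2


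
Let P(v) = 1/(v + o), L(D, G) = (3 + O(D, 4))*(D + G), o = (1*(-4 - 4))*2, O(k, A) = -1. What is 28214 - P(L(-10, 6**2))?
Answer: 1015703/36 ≈ 28214.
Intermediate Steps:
o = -16 (o = (1*(-8))*2 = -8*2 = -16)
L(D, G) = 2*D + 2*G (L(D, G) = (3 - 1)*(D + G) = 2*(D + G) = 2*D + 2*G)
P(v) = 1/(-16 + v) (P(v) = 1/(v - 16) = 1/(-16 + v))
28214 - P(L(-10, 6**2)) = 28214 - 1/(-16 + (2*(-10) + 2*6**2)) = 28214 - 1/(-16 + (-20 + 2*36)) = 28214 - 1/(-16 + (-20 + 72)) = 28214 - 1/(-16 + 52) = 28214 - 1/36 = 1015703/36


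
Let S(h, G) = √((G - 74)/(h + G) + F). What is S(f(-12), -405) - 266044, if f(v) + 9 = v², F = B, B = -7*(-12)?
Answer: -266044 + √694770/90 ≈ -2.6604e+5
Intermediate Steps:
B = 84
F = 84
f(v) = -9 + v²
S(h, G) = √(84 + (-74 + G)/(G + h)) (S(h, G) = √((G - 74)/(h + G) + 84) = √((-74 + G)/(G + h) + 84) = √(84 + (-74 + G)/(G + h)))
S(f(-12), -405) - 266044 = √((-74 + 84*(-9 + (-12)²) + 85*(-405))/(-405 + (-9 + (-12)²))) - 266044 = √((-74 + 84*(-9 + 144) - 34425)/(-405 + (-9 + 144))) - 266044 = √((-74 + 84*135 - 34425)/(-405 + 135)) - 266044 = √((-74 + 11340 - 34425)/(-270)) - 266044 = √(-1/270*(-23159)) - 266044 = √(23159/270) - 266044 = √694770/90 - 266044 = -266044 + √694770/90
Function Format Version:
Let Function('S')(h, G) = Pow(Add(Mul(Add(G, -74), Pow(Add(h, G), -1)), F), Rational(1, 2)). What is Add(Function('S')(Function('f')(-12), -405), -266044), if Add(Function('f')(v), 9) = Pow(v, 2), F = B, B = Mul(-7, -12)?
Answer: Add(-266044, Mul(Rational(1, 90), Pow(694770, Rational(1, 2)))) ≈ -2.6604e+5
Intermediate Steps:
B = 84
F = 84
Function('f')(v) = Add(-9, Pow(v, 2))
Function('S')(h, G) = Pow(Add(84, Mul(Pow(Add(G, h), -1), Add(-74, G))), Rational(1, 2)) (Function('S')(h, G) = Pow(Add(Mul(Add(G, -74), Pow(Add(h, G), -1)), 84), Rational(1, 2)) = Pow(Add(Mul(Add(-74, G), Pow(Add(G, h), -1)), 84), Rational(1, 2)) = Pow(Add(Mul(Pow(Add(G, h), -1), Add(-74, G)), 84), Rational(1, 2)) = Pow(Add(84, Mul(Pow(Add(G, h), -1), Add(-74, G))), Rational(1, 2)))
Add(Function('S')(Function('f')(-12), -405), -266044) = Add(Pow(Mul(Pow(Add(-405, Add(-9, Pow(-12, 2))), -1), Add(-74, Mul(84, Add(-9, Pow(-12, 2))), Mul(85, -405))), Rational(1, 2)), -266044) = Add(Pow(Mul(Pow(Add(-405, Add(-9, 144)), -1), Add(-74, Mul(84, Add(-9, 144)), -34425)), Rational(1, 2)), -266044) = Add(Pow(Mul(Pow(Add(-405, 135), -1), Add(-74, Mul(84, 135), -34425)), Rational(1, 2)), -266044) = Add(Pow(Mul(Pow(-270, -1), Add(-74, 11340, -34425)), Rational(1, 2)), -266044) = Add(Pow(Mul(Rational(-1, 270), -23159), Rational(1, 2)), -266044) = Add(Pow(Rational(23159, 270), Rational(1, 2)), -266044) = Add(Mul(Rational(1, 90), Pow(694770, Rational(1, 2))), -266044) = Add(-266044, Mul(Rational(1, 90), Pow(694770, Rational(1, 2))))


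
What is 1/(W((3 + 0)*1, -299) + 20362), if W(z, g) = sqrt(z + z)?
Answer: 10181/207305519 - sqrt(6)/414611038 ≈ 4.9105e-5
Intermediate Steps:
W(z, g) = sqrt(2)*sqrt(z) (W(z, g) = sqrt(2*z) = sqrt(2)*sqrt(z))
1/(W((3 + 0)*1, -299) + 20362) = 1/(sqrt(2)*sqrt((3 + 0)*1) + 20362) = 1/(sqrt(2)*sqrt(3*1) + 20362) = 1/(sqrt(2)*sqrt(3) + 20362) = 1/(sqrt(6) + 20362) = 1/(20362 + sqrt(6))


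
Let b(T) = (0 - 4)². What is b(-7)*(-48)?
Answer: -768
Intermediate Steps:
b(T) = 16 (b(T) = (-4)² = 16)
b(-7)*(-48) = 16*(-48) = -768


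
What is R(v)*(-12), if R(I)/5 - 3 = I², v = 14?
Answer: -11940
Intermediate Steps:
R(I) = 15 + 5*I²
R(v)*(-12) = (15 + 5*14²)*(-12) = (15 + 5*196)*(-12) = (15 + 980)*(-12) = 995*(-12) = -11940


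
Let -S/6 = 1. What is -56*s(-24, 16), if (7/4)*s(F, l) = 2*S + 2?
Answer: 320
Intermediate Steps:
S = -6 (S = -6*1 = -6)
s(F, l) = -40/7 (s(F, l) = 4*(2*(-6) + 2)/7 = 4*(-12 + 2)/7 = (4/7)*(-10) = -40/7)
-56*s(-24, 16) = -56*(-40/7) = 320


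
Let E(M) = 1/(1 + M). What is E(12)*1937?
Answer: 149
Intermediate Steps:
E(12)*1937 = 1937/(1 + 12) = 1937/13 = (1/13)*1937 = 149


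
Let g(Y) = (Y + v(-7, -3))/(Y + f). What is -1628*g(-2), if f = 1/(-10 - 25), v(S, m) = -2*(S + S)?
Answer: 1481480/71 ≈ 20866.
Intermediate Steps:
v(S, m) = -4*S
f = -1/35 (f = 1/(-35) = -1/35 ≈ -0.028571)
g(Y) = (28 + Y)/(-1/35 + Y) (g(Y) = (Y - 4*(-7))/(Y - 1/35) = (Y + 28)/(-1/35 + Y) = (28 + Y)/(-1/35 + Y))
-1628*g(-2) = -56980*(28 - 2)/(-1 + 35*(-2)) = -56980*26/(-1 - 70) = -56980*26/(-71) = -56980*(-1)*26/71 = -1628*(-910/71) = 1481480/71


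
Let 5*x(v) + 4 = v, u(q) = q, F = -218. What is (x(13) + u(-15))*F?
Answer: 14388/5 ≈ 2877.6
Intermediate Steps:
x(v) = -4/5 + v/5
(x(13) + u(-15))*F = ((-4/5 + (1/5)*13) - 15)*(-218) = ((-4/5 + 13/5) - 15)*(-218) = (9/5 - 15)*(-218) = -66/5*(-218) = 14388/5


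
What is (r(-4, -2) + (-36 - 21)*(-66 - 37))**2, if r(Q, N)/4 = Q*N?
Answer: 34845409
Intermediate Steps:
r(Q, N) = 4*N*Q (r(Q, N) = 4*(Q*N) = 4*(N*Q) = 4*N*Q)
(r(-4, -2) + (-36 - 21)*(-66 - 37))**2 = (4*(-2)*(-4) + (-36 - 21)*(-66 - 37))**2 = (32 - 57*(-103))**2 = (32 + 5871)**2 = 5903**2 = 34845409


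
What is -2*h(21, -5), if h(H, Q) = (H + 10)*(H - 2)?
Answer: -1178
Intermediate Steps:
h(H, Q) = (-2 + H)*(10 + H) (h(H, Q) = (10 + H)*(-2 + H) = (-2 + H)*(10 + H))
-2*h(21, -5) = -2*(-20 + 21² + 8*21) = -2*(-20 + 441 + 168) = -2*589 = -1178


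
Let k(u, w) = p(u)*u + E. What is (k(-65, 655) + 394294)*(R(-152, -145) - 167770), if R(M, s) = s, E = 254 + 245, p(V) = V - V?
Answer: -66291666595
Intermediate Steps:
p(V) = 0
E = 499
k(u, w) = 499 (k(u, w) = 0*u + 499 = 0 + 499 = 499)
(k(-65, 655) + 394294)*(R(-152, -145) - 167770) = (499 + 394294)*(-145 - 167770) = 394793*(-167915) = -66291666595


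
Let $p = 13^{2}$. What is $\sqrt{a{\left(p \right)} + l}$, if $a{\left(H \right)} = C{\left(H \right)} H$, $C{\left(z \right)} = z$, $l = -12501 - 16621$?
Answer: $i \sqrt{561} \approx 23.685 i$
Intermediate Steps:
$l = -29122$ ($l = -12501 - 16621 = -29122$)
$p = 169$
$a{\left(H \right)} = H^{2}$ ($a{\left(H \right)} = H H = H^{2}$)
$\sqrt{a{\left(p \right)} + l} = \sqrt{169^{2} - 29122} = \sqrt{28561 - 29122} = \sqrt{-561} = i \sqrt{561}$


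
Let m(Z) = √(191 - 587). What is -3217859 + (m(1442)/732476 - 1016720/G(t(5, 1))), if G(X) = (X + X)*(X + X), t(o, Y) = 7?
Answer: -157929271/49 + 3*I*√11/366238 ≈ -3.223e+6 + 2.7168e-5*I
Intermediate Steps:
G(X) = 4*X² (G(X) = (2*X)*(2*X) = 4*X²)
m(Z) = 6*I*√11 (m(Z) = √(-396) = 6*I*√11)
-3217859 + (m(1442)/732476 - 1016720/G(t(5, 1))) = -3217859 + ((6*I*√11)/732476 - 1016720/(4*7²)) = -3217859 + ((6*I*√11)*(1/732476) - 1016720/(4*49)) = -3217859 + (3*I*√11/366238 - 1016720/196) = -3217859 + (3*I*√11/366238 - 1016720*1/196) = -3217859 + (3*I*√11/366238 - 254180/49) = -3217859 + (-254180/49 + 3*I*√11/366238) = -157929271/49 + 3*I*√11/366238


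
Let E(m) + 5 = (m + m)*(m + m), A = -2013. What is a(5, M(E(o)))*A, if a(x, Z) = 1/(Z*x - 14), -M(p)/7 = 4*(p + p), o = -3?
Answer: 671/2898 ≈ 0.23154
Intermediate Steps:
E(m) = -5 + 4*m**2 (E(m) = -5 + (m + m)*(m + m) = -5 + (2*m)*(2*m) = -5 + 4*m**2)
M(p) = -56*p (M(p) = -28*(p + p) = -28*2*p = -56*p)
a(x, Z) = 1/(-14 + Z*x)
a(5, M(E(o)))*A = -2013/(-14 - 56*(-5 + 4*(-3)**2)*5) = -2013/(-14 - 56*(-5 + 4*9)*5) = -2013/(-14 - 56*(-5 + 36)*5) = -2013/(-14 - 56*31*5) = -2013/(-14 - 1736*5) = -2013/(-14 - 8680) = -2013/(-8694) = -1/8694*(-2013) = 671/2898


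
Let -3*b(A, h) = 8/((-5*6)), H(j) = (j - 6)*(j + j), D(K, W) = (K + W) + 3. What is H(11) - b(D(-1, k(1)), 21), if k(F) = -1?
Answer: 4946/45 ≈ 109.91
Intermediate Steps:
D(K, W) = 3 + K + W
H(j) = 2*j*(-6 + j) (H(j) = (-6 + j)*(2*j) = 2*j*(-6 + j))
b(A, h) = 4/45 (b(A, h) = -8/(3*((-5*6))) = -8/(3*(-30)) = -8*(-1)/(3*30) = -⅓*(-4/15) = 4/45)
H(11) - b(D(-1, k(1)), 21) = 2*11*(-6 + 11) - 1*4/45 = 2*11*5 - 4/45 = 110 - 4/45 = 4946/45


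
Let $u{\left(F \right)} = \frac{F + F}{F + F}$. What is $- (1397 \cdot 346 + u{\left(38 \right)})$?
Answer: $-483363$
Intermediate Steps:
$u{\left(F \right)} = 1$ ($u{\left(F \right)} = \frac{2 F}{2 F} = 2 F \frac{1}{2 F} = 1$)
$- (1397 \cdot 346 + u{\left(38 \right)}) = - (1397 \cdot 346 + 1) = - (483362 + 1) = \left(-1\right) 483363 = -483363$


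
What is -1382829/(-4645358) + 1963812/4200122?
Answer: 7465330144917/9755535166838 ≈ 0.76524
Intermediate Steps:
-1382829/(-4645358) + 1963812/4200122 = -1382829*(-1/4645358) + 1963812*(1/4200122) = 1382829/4645358 + 981906/2100061 = 7465330144917/9755535166838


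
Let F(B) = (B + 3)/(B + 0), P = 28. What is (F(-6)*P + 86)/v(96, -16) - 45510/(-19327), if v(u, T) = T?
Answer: -301135/77308 ≈ -3.8953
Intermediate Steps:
F(B) = (3 + B)/B
(F(-6)*P + 86)/v(96, -16) - 45510/(-19327) = (((3 - 6)/(-6))*28 + 86)/(-16) - 45510/(-19327) = (-1/6*(-3)*28 + 86)*(-1/16) - 45510*(-1/19327) = ((1/2)*28 + 86)*(-1/16) + 45510/19327 = (14 + 86)*(-1/16) + 45510/19327 = 100*(-1/16) + 45510/19327 = -25/4 + 45510/19327 = -301135/77308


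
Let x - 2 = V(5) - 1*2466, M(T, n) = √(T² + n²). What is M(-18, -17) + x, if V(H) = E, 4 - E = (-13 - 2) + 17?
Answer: -2462 + √613 ≈ -2437.2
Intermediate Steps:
E = 2 (E = 4 - ((-13 - 2) + 17) = 4 - (-15 + 17) = 4 - 1*2 = 4 - 2 = 2)
V(H) = 2
x = -2462 (x = 2 + (2 - 1*2466) = 2 + (2 - 2466) = 2 - 2464 = -2462)
M(-18, -17) + x = √((-18)² + (-17)²) - 2462 = √(324 + 289) - 2462 = √613 - 2462 = -2462 + √613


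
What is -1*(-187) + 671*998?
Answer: 669845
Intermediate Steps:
-1*(-187) + 671*998 = 187 + 669658 = 669845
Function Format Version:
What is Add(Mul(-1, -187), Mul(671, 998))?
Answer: 669845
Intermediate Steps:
Add(Mul(-1, -187), Mul(671, 998)) = Add(187, 669658) = 669845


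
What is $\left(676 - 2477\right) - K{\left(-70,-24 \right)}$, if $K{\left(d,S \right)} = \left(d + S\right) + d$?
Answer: $-1637$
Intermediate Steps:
$K{\left(d,S \right)} = S + 2 d$ ($K{\left(d,S \right)} = \left(S + d\right) + d = S + 2 d$)
$\left(676 - 2477\right) - K{\left(-70,-24 \right)} = \left(676 - 2477\right) - \left(-24 + 2 \left(-70\right)\right) = \left(676 - 2477\right) - \left(-24 - 140\right) = -1801 - -164 = -1801 + 164 = -1637$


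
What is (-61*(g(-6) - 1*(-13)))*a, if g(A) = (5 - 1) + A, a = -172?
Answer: 115412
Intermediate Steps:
g(A) = 4 + A
(-61*(g(-6) - 1*(-13)))*a = -61*((4 - 6) - 1*(-13))*(-172) = -61*(-2 + 13)*(-172) = -61*11*(-172) = -671*(-172) = 115412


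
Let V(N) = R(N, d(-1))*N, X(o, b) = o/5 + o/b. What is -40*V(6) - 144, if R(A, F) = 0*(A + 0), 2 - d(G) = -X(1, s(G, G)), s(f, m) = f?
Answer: -144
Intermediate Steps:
X(o, b) = o/5 + o/b (X(o, b) = o*(⅕) + o/b = o/5 + o/b)
d(G) = 11/5 + 1/G (d(G) = 2 - (-1)*((⅕)*1 + 1/G) = 2 - (-1)*(⅕ + 1/G) = 2 - (-⅕ - 1/G) = 2 + (⅕ + 1/G) = 11/5 + 1/G)
R(A, F) = 0 (R(A, F) = 0*A = 0)
V(N) = 0 (V(N) = 0*N = 0)
-40*V(6) - 144 = -40*0 - 144 = 0 - 144 = -144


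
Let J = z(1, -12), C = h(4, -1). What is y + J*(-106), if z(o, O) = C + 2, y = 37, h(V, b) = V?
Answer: -599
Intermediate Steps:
C = 4
z(o, O) = 6 (z(o, O) = 4 + 2 = 6)
J = 6
y + J*(-106) = 37 + 6*(-106) = 37 - 636 = -599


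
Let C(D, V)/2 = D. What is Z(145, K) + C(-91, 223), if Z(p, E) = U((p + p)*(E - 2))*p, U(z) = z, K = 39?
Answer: 1555668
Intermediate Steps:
C(D, V) = 2*D
Z(p, E) = 2*p**2*(-2 + E) (Z(p, E) = ((p + p)*(E - 2))*p = ((2*p)*(-2 + E))*p = (2*p*(-2 + E))*p = 2*p**2*(-2 + E))
Z(145, K) + C(-91, 223) = 2*145**2*(-2 + 39) + 2*(-91) = 2*21025*37 - 182 = 1555850 - 182 = 1555668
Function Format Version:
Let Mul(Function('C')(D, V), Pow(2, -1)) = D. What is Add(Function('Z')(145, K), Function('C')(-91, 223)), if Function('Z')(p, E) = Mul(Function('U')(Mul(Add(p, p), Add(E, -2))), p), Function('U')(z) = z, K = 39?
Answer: 1555668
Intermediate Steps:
Function('C')(D, V) = Mul(2, D)
Function('Z')(p, E) = Mul(2, Pow(p, 2), Add(-2, E)) (Function('Z')(p, E) = Mul(Mul(Add(p, p), Add(E, -2)), p) = Mul(Mul(Mul(2, p), Add(-2, E)), p) = Mul(Mul(2, p, Add(-2, E)), p) = Mul(2, Pow(p, 2), Add(-2, E)))
Add(Function('Z')(145, K), Function('C')(-91, 223)) = Add(Mul(2, Pow(145, 2), Add(-2, 39)), Mul(2, -91)) = Add(Mul(2, 21025, 37), -182) = Add(1555850, -182) = 1555668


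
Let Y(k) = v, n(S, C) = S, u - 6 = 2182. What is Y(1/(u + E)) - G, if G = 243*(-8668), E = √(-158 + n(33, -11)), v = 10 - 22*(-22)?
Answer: 2106818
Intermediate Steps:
u = 2188 (u = 6 + 2182 = 2188)
v = 494 (v = 10 + 484 = 494)
E = 5*I*√5 (E = √(-158 + 33) = √(-125) = 5*I*√5 ≈ 11.18*I)
Y(k) = 494
G = -2106324
Y(1/(u + E)) - G = 494 - 1*(-2106324) = 494 + 2106324 = 2106818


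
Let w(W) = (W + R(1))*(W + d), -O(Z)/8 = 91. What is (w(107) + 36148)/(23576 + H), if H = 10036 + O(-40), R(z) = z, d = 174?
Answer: 16624/8221 ≈ 2.0221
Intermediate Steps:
O(Z) = -728 (O(Z) = -8*91 = -728)
H = 9308 (H = 10036 - 728 = 9308)
w(W) = (1 + W)*(174 + W) (w(W) = (W + 1)*(W + 174) = (1 + W)*(174 + W))
(w(107) + 36148)/(23576 + H) = ((174 + 107² + 175*107) + 36148)/(23576 + 9308) = ((174 + 11449 + 18725) + 36148)/32884 = (30348 + 36148)*(1/32884) = 66496*(1/32884) = 16624/8221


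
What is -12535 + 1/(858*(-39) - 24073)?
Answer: -721201226/57535 ≈ -12535.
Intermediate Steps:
-12535 + 1/(858*(-39) - 24073) = -12535 + 1/(-33462 - 24073) = -12535 + 1/(-57535) = -12535 - 1/57535 = -721201226/57535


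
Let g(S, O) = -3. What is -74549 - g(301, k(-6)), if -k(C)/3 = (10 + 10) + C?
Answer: -74546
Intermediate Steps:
k(C) = -60 - 3*C (k(C) = -3*((10 + 10) + C) = -3*(20 + C) = -60 - 3*C)
-74549 - g(301, k(-6)) = -74549 - 1*(-3) = -74549 + 3 = -74546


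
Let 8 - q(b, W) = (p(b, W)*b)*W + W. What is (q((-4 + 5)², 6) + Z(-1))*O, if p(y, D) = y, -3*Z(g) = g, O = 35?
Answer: -385/3 ≈ -128.33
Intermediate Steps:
Z(g) = -g/3
q(b, W) = 8 - W - W*b² (q(b, W) = 8 - ((b*b)*W + W) = 8 - (b²*W + W) = 8 - (W*b² + W) = 8 - (W + W*b²) = 8 + (-W - W*b²) = 8 - W - W*b²)
(q((-4 + 5)², 6) + Z(-1))*O = ((8 - 1*6 - 1*6*((-4 + 5)²)²) - ⅓*(-1))*35 = ((8 - 6 - 1*6*(1²)²) + ⅓)*35 = ((8 - 6 - 1*6*1²) + ⅓)*35 = ((8 - 6 - 1*6*1) + ⅓)*35 = ((8 - 6 - 6) + ⅓)*35 = (-4 + ⅓)*35 = -11/3*35 = -385/3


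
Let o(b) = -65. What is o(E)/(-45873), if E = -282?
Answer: 65/45873 ≈ 0.0014170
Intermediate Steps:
o(E)/(-45873) = -65/(-45873) = -65*(-1/45873) = 65/45873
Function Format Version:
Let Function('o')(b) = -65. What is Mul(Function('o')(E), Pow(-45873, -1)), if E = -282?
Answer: Rational(65, 45873) ≈ 0.0014170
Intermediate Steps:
Mul(Function('o')(E), Pow(-45873, -1)) = Mul(-65, Pow(-45873, -1)) = Mul(-65, Rational(-1, 45873)) = Rational(65, 45873)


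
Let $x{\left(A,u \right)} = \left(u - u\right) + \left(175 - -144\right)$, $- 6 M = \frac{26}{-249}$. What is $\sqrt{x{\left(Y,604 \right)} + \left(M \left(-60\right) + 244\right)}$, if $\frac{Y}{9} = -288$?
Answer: $\frac{\sqrt{34841823}}{249} \approx 23.706$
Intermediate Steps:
$Y = -2592$ ($Y = 9 \left(-288\right) = -2592$)
$M = \frac{13}{747}$ ($M = - \frac{26 \frac{1}{-249}}{6} = - \frac{26 \left(- \frac{1}{249}\right)}{6} = \left(- \frac{1}{6}\right) \left(- \frac{26}{249}\right) = \frac{13}{747} \approx 0.017403$)
$x{\left(A,u \right)} = 319$ ($x{\left(A,u \right)} = 0 + \left(175 + 144\right) = 0 + 319 = 319$)
$\sqrt{x{\left(Y,604 \right)} + \left(M \left(-60\right) + 244\right)} = \sqrt{319 + \left(\frac{13}{747} \left(-60\right) + 244\right)} = \sqrt{319 + \left(- \frac{260}{249} + 244\right)} = \sqrt{319 + \frac{60496}{249}} = \sqrt{\frac{139927}{249}} = \frac{\sqrt{34841823}}{249}$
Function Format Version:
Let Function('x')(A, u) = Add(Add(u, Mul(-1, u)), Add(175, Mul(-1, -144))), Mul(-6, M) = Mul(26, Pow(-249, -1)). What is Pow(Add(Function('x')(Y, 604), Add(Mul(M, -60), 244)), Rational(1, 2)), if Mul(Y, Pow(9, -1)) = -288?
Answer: Mul(Rational(1, 249), Pow(34841823, Rational(1, 2))) ≈ 23.706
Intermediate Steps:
Y = -2592 (Y = Mul(9, -288) = -2592)
M = Rational(13, 747) (M = Mul(Rational(-1, 6), Mul(26, Pow(-249, -1))) = Mul(Rational(-1, 6), Mul(26, Rational(-1, 249))) = Mul(Rational(-1, 6), Rational(-26, 249)) = Rational(13, 747) ≈ 0.017403)
Function('x')(A, u) = 319 (Function('x')(A, u) = Add(0, Add(175, 144)) = Add(0, 319) = 319)
Pow(Add(Function('x')(Y, 604), Add(Mul(M, -60), 244)), Rational(1, 2)) = Pow(Add(319, Add(Mul(Rational(13, 747), -60), 244)), Rational(1, 2)) = Pow(Add(319, Add(Rational(-260, 249), 244)), Rational(1, 2)) = Pow(Add(319, Rational(60496, 249)), Rational(1, 2)) = Pow(Rational(139927, 249), Rational(1, 2)) = Mul(Rational(1, 249), Pow(34841823, Rational(1, 2)))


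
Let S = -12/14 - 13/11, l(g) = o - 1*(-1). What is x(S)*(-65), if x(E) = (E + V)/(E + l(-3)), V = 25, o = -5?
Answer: 22984/93 ≈ 247.14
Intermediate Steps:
l(g) = -4 (l(g) = -5 - 1*(-1) = -5 + 1 = -4)
S = -157/77 (S = -12*1/14 - 13*1/11 = -6/7 - 13/11 = -157/77 ≈ -2.0390)
x(E) = (25 + E)/(-4 + E) (x(E) = (E + 25)/(E - 4) = (25 + E)/(-4 + E))
x(S)*(-65) = ((25 - 157/77)/(-4 - 157/77))*(-65) = ((1768/77)/(-465/77))*(-65) = -77/465*1768/77*(-65) = -1768/465*(-65) = 22984/93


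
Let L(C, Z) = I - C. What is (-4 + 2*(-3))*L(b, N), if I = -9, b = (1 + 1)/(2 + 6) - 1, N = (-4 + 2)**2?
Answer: 165/2 ≈ 82.500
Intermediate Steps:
N = 4 (N = (-2)**2 = 4)
b = -3/4 (b = 2/8 - 1 = 2*(1/8) - 1 = 1/4 - 1 = -3/4 ≈ -0.75000)
L(C, Z) = -9 - C
(-4 + 2*(-3))*L(b, N) = (-4 + 2*(-3))*(-9 - 1*(-3/4)) = (-4 - 6)*(-9 + 3/4) = -10*(-33/4) = 165/2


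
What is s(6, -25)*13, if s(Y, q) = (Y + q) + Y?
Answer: -169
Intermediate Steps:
s(Y, q) = q + 2*Y
s(6, -25)*13 = (-25 + 2*6)*13 = (-25 + 12)*13 = -13*13 = -169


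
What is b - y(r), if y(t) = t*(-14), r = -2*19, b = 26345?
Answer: 25813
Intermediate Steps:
r = -38
y(t) = -14*t
b - y(r) = 26345 - (-14)*(-38) = 26345 - 1*532 = 26345 - 532 = 25813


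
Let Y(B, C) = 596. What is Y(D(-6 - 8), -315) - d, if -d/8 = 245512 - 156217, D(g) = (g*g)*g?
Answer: 714956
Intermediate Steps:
D(g) = g³ (D(g) = g²*g = g³)
d = -714360 (d = -8*(245512 - 156217) = -8*89295 = -714360)
Y(D(-6 - 8), -315) - d = 596 - 1*(-714360) = 596 + 714360 = 714956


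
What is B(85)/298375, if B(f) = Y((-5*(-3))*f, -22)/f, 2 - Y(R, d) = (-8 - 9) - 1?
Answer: 4/5072375 ≈ 7.8859e-7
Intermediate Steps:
Y(R, d) = 20 (Y(R, d) = 2 - ((-8 - 9) - 1) = 2 - (-17 - 1) = 2 - 1*(-18) = 2 + 18 = 20)
B(f) = 20/f
B(85)/298375 = (20/85)/298375 = (20*(1/85))*(1/298375) = (4/17)*(1/298375) = 4/5072375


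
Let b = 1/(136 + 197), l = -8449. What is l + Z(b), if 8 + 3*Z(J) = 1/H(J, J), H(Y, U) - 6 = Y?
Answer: -50684312/5997 ≈ -8451.6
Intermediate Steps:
H(Y, U) = 6 + Y
b = 1/333 ≈ 0.0030030
Z(J) = -8/3 + 1/(3*(6 + J))
l + Z(b) = -8449 + (-47 - 8*1/333)/(3*(6 + 1/333)) = -8449 + (-47 - 8/333)/(3*(1999/333)) = -8449 + (⅓)*(333/1999)*(-15659/333) = -8449 - 15659/5997 = -50684312/5997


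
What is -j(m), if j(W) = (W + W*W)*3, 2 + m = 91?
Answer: -24030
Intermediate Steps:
m = 89 (m = -2 + 91 = 89)
j(W) = 3*W + 3*W**2 (j(W) = (W + W**2)*3 = 3*W + 3*W**2)
-j(m) = -3*89*(1 + 89) = -3*89*90 = -1*24030 = -24030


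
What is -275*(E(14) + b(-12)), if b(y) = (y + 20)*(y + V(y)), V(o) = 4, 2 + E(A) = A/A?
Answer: 17875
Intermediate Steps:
E(A) = -1 (E(A) = -2 + A/A = -2 + 1 = -1)
b(y) = (4 + y)*(20 + y) (b(y) = (y + 20)*(y + 4) = (20 + y)*(4 + y) = (4 + y)*(20 + y))
-275*(E(14) + b(-12)) = -275*(-1 + (80 + (-12)² + 24*(-12))) = -275*(-1 + (80 + 144 - 288)) = -275*(-1 - 64) = -275*(-65) = 17875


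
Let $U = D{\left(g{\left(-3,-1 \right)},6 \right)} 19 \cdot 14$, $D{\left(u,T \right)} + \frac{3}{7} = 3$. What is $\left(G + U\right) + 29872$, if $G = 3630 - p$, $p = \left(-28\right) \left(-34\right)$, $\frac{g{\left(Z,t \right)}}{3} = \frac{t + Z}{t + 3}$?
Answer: $33234$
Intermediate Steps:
$g{\left(Z,t \right)} = \frac{3 \left(Z + t\right)}{3 + t}$ ($g{\left(Z,t \right)} = 3 \frac{t + Z}{t + 3} = 3 \frac{Z + t}{3 + t} = \frac{3 \left(Z + t\right)}{3 + t}$)
$D{\left(u,T \right)} = \frac{18}{7}$ ($D{\left(u,T \right)} = - \frac{3}{7} + 3 = \frac{18}{7}$)
$p = 952$
$G = 2678$ ($G = 3630 - 952 = 2678$)
$U = 684$ ($U = \frac{18}{7} \cdot 19 \cdot 14 = \frac{342}{7} \cdot 14 = 684$)
$\left(G + U\right) + 29872 = \left(2678 + 684\right) + 29872 = 3362 + 29872 = 33234$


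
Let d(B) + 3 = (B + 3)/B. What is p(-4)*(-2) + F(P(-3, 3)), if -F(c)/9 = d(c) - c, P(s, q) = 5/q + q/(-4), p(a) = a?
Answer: 211/44 ≈ 4.7955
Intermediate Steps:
d(B) = -3 + (3 + B)/B (d(B) = -3 + (B + 3)/B = -3 + (3 + B)/B)
P(s, q) = 5/q - q/4 (P(s, q) = 5/q + q*(-1/4) = 5/q - q/4)
F(c) = 18 - 27/c + 9*c (F(c) = -9*((-2 + 3/c) - c) = -9*(-2 - c + 3/c) = 18 - 27/c + 9*c)
p(-4)*(-2) + F(P(-3, 3)) = -4*(-2) + (18 - 27/(5/3 - 1/4*3) + 9*(5/3 - 1/4*3)) = 8 + (18 - 27/(5*(1/3) - 3/4) + 9*(5*(1/3) - 3/4)) = 8 + (18 - 27/(5/3 - 3/4) + 9*(5/3 - 3/4)) = 8 + (18 - 27/11/12 + 9*(11/12)) = 8 + (18 - 27*12/11 + 33/4) = 8 + (18 - 324/11 + 33/4) = 8 - 141/44 = 211/44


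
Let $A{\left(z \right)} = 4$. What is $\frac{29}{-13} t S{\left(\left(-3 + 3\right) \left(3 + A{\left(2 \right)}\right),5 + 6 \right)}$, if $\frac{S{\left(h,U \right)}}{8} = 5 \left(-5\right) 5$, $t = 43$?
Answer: $\frac{1247000}{13} \approx 95923.0$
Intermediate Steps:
$S{\left(h,U \right)} = -1000$ ($S{\left(h,U \right)} = 8 \cdot 5 \left(-5\right) 5 = 8 \left(\left(-25\right) 5\right) = 8 \left(-125\right) = -1000$)
$\frac{29}{-13} t S{\left(\left(-3 + 3\right) \left(3 + A{\left(2 \right)}\right),5 + 6 \right)} = \frac{29}{-13} \cdot 43 \left(-1000\right) = 29 \left(- \frac{1}{13}\right) 43 \left(-1000\right) = \left(- \frac{29}{13}\right) 43 \left(-1000\right) = \left(- \frac{1247}{13}\right) \left(-1000\right) = \frac{1247000}{13}$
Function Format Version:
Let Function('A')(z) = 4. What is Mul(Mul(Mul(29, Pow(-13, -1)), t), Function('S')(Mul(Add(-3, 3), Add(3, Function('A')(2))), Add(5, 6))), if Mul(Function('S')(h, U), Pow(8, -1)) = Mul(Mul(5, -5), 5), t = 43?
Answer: Rational(1247000, 13) ≈ 95923.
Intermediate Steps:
Function('S')(h, U) = -1000 (Function('S')(h, U) = Mul(8, Mul(Mul(5, -5), 5)) = Mul(8, Mul(-25, 5)) = Mul(8, -125) = -1000)
Mul(Mul(Mul(29, Pow(-13, -1)), t), Function('S')(Mul(Add(-3, 3), Add(3, Function('A')(2))), Add(5, 6))) = Mul(Mul(Mul(29, Pow(-13, -1)), 43), -1000) = Mul(Mul(Mul(29, Rational(-1, 13)), 43), -1000) = Mul(Mul(Rational(-29, 13), 43), -1000) = Mul(Rational(-1247, 13), -1000) = Rational(1247000, 13)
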